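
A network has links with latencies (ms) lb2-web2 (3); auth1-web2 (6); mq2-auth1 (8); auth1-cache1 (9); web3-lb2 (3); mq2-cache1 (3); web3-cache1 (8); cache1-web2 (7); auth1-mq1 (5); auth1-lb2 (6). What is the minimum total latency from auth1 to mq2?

8

Some routes from auth1 to mq2:
auth1 → web2 → cache1 → mq2: 6 + 7 + 3 = 16
auth1 → cache1 → mq2: 9 + 3 = 12
auth1 → mq2: 8
Best route has total 8 ms.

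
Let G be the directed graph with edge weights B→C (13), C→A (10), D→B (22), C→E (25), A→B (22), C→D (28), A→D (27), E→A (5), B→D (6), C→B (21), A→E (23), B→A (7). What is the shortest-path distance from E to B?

27

Paths from E to B:
E-A-D-B: 5 + 27 + 22 = 54
E-A-B: 5 + 22 = 27
The minimum is 27.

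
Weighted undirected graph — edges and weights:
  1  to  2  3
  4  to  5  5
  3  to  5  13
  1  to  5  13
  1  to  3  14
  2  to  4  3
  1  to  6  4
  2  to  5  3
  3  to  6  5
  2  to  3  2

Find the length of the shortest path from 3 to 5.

5

A few of the 3→5 routes:
3 → 5: 13
3 → 2 → 5: 2 + 3 = 5
3 → 2 → 4 → 5: 2 + 3 + 5 = 10
3 → 6 → 1 → 2 → 5: 5 + 4 + 3 + 3 = 15
3 → 2 → 1 → 5: 2 + 3 + 13 = 18
Best route has total 5.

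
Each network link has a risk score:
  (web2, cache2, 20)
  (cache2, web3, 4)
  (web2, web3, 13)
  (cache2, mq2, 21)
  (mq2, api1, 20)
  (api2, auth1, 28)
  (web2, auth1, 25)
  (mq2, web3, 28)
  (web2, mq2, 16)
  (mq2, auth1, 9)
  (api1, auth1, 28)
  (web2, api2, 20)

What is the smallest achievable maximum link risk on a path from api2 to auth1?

20

Checking several routes:
api2 - web2 - mq2 - api1 - auth1: max(20, 16, 20, 28) = 28
api2 - auth1: max(28) = 28
api2 - web2 - auth1: max(20, 25) = 25
api2 - web2 - mq2 - auth1: max(20, 16, 9) = 20
api2 - web2 - cache2 - mq2 - auth1: max(20, 20, 21, 9) = 21
api2 - web2 - web3 - cache2 - mq2 - auth1: max(20, 13, 4, 21, 9) = 21
Smallest bottleneck: 20.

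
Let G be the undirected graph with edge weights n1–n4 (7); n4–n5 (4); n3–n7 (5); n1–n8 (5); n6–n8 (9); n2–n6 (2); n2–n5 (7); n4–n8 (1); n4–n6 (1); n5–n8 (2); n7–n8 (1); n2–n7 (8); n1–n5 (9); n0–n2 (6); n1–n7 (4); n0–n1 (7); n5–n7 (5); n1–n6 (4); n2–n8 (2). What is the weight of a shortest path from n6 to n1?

4

Comparing a few candidate routes:
n6 - n4 - n8 - n7 - n1: 1 + 1 + 1 + 4 = 7
n6 - n1: 4
n6 - n4 - n1: 1 + 7 = 8
n6 - n4 - n8 - n1: 1 + 1 + 5 = 7
Shortest: 4.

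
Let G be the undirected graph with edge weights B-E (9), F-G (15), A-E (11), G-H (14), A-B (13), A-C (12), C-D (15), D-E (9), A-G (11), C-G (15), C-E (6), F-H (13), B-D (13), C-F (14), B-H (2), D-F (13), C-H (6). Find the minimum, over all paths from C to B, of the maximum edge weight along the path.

6

A few of the C→B routes:
C - E - B: max(6, 9) = 9
C - A - E - B: max(12, 11, 9) = 12
C - H - B: max(6, 2) = 6
C - E - D - F - H - B: max(6, 9, 13, 13, 2) = 13
C - E - D - B: max(6, 9, 13) = 13
Smallest bottleneck: 6.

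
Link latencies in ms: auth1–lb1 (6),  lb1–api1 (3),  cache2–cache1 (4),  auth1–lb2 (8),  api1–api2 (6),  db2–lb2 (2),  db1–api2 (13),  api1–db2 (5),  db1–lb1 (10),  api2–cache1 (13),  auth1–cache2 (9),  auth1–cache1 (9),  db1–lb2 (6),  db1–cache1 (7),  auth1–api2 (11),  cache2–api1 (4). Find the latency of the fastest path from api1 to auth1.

9

Some routes from api1 to auth1:
api1 -> lb1 -> db1 -> lb2 -> auth1: 3 + 10 + 6 + 8 = 27
api1 -> api2 -> auth1: 6 + 11 = 17
api1 -> cache2 -> cache1 -> auth1: 4 + 4 + 9 = 17
api1 -> lb1 -> auth1: 3 + 6 = 9
api1 -> db2 -> lb2 -> auth1: 5 + 2 + 8 = 15
api1 -> cache2 -> auth1: 4 + 9 = 13
Best route has total 9 ms.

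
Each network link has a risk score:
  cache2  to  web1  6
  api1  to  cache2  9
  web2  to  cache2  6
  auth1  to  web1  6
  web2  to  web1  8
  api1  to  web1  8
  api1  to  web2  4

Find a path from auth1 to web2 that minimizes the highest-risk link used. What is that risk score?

Routes from auth1 to web2:
auth1 - web1 - web2: max(6, 8) = 8
auth1 - web1 - api1 - cache2 - web2: max(6, 8, 9, 6) = 9
auth1 - web1 - cache2 - api1 - web2: max(6, 6, 9, 4) = 9
auth1 - web1 - api1 - web2: max(6, 8, 4) = 8
auth1 - web1 - cache2 - web2: max(6, 6, 6) = 6
Smallest bottleneck: 6.

6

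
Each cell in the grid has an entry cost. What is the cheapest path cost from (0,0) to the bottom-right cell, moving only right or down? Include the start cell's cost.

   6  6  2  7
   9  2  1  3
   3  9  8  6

24

Cheapest: r0c0 → r0c1 → r0c2 → r1c2 → r1c3 → r2c3
  6 + 6 + 2 + 1 + 3 + 6 = 24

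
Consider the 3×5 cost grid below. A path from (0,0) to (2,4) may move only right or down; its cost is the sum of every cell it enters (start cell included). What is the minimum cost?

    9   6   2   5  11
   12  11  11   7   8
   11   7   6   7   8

44

Cheapest: r0c0 -> r0c1 -> r0c2 -> r0c3 -> r1c3 -> r2c3 -> r2c4
  9 + 6 + 2 + 5 + 7 + 7 + 8 = 44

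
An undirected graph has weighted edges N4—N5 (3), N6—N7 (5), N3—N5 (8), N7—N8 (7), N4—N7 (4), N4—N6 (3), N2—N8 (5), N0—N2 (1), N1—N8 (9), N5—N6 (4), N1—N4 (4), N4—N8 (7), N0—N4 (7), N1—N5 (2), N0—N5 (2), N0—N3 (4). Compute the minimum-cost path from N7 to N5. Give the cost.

Some routes from N7 to N5:
N7 -> N6 -> N5: 5 + 4 = 9
N7 -> N4 -> N1 -> N5: 4 + 4 + 2 = 10
N7 -> N4 -> N5: 4 + 3 = 7
Best route has total 7.

7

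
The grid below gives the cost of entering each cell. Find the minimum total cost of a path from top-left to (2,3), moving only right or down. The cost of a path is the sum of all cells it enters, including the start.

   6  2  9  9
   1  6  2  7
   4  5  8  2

24

Take (0,0)→(1,0)→(1,1)→(1,2)→(1,3)→(2,3) for a total of 6 + 1 + 6 + 2 + 7 + 2 = 24.
For comparison, the top-then-right route costs 35.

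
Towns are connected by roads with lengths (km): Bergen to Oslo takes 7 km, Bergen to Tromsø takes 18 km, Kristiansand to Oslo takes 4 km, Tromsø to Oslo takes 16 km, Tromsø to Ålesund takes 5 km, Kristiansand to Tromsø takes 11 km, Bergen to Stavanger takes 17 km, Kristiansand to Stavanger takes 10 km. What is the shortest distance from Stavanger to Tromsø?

21

Routes from Stavanger to Tromsø:
Stavanger -> Bergen -> Oslo -> Kristiansand -> Tromsø: 17 + 7 + 4 + 11 = 39
Stavanger -> Kristiansand -> Oslo -> Bergen -> Tromsø: 10 + 4 + 7 + 18 = 39
Stavanger -> Bergen -> Tromsø: 17 + 18 = 35
Stavanger -> Kristiansand -> Oslo -> Tromsø: 10 + 4 + 16 = 30
Stavanger -> Bergen -> Oslo -> Tromsø: 17 + 7 + 16 = 40
Stavanger -> Kristiansand -> Tromsø: 10 + 11 = 21
Shortest: 21 km.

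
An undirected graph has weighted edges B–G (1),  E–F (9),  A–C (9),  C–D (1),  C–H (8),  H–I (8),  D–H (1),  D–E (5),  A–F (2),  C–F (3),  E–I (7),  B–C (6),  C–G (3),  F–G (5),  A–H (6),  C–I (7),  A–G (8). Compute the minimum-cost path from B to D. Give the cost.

Some routes from B to D:
B - C - D: 6 + 1 = 7
B - G - C - D: 1 + 3 + 1 = 5
B - G - C - H - D: 1 + 3 + 8 + 1 = 13
B - G - F - C - D: 1 + 5 + 3 + 1 = 10
The minimum is 5.

5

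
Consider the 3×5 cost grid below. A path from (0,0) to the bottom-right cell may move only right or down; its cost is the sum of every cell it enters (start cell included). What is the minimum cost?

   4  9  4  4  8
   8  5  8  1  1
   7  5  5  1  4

Take (0,0) (0,1) (0,2) (0,3) (1,3) (1,4) (2,4) for a total of 4 + 9 + 4 + 4 + 1 + 1 + 4 = 27.

27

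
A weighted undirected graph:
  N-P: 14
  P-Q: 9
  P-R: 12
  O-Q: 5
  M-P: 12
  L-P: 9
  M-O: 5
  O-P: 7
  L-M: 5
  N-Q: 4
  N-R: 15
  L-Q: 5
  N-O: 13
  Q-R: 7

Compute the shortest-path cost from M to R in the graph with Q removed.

A few of the M→R routes:
M - L - P - R: 5 + 9 + 12 = 26
M - O - N - R: 5 + 13 + 15 = 33
M - P - R: 12 + 12 = 24
M - O - P - N - R: 5 + 7 + 14 + 15 = 41
M - O - P - R: 5 + 7 + 12 = 24
Best route has total 24.

24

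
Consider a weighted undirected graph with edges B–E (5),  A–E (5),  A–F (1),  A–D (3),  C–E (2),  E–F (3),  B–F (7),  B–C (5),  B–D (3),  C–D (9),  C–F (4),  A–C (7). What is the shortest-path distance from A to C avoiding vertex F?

A few of the A→C routes:
A - C: 7
A - D - B - C: 3 + 3 + 5 = 11
A - E - C: 5 + 2 = 7
The minimum is 7.

7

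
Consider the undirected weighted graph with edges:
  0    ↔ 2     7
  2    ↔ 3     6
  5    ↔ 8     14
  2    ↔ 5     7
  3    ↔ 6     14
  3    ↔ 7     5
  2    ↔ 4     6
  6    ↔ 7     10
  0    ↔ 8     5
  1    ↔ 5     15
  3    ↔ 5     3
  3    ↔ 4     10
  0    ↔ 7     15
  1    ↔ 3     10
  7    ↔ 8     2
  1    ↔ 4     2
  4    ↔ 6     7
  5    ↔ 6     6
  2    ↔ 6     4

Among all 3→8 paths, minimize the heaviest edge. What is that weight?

5

A few of the 3→8 routes:
3 -> 5 -> 6 -> 4 -> 2 -> 0 -> 8: max(3, 6, 7, 6, 7, 5) = 7
3 -> 7 -> 8: max(5, 2) = 5
3 -> 5 -> 2 -> 0 -> 8: max(3, 7, 7, 5) = 7
3 -> 2 -> 0 -> 8: max(6, 7, 5) = 7
3 -> 4 -> 2 -> 6 -> 7 -> 8: max(10, 6, 4, 10, 2) = 10
3 -> 5 -> 6 -> 2 -> 0 -> 8: max(3, 6, 4, 7, 5) = 7
The minimum achievable maximum is 5.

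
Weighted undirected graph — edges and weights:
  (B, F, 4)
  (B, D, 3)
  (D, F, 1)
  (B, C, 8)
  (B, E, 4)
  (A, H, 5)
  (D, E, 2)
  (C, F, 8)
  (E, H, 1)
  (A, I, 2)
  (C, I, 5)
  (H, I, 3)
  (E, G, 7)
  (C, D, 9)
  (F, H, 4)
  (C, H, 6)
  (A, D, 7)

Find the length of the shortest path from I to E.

4

Comparing a few candidate routes:
I - H - F - D - E: 3 + 4 + 1 + 2 = 10
I - H - E: 3 + 1 = 4
I - A - H - E: 2 + 5 + 1 = 8
Best route has total 4.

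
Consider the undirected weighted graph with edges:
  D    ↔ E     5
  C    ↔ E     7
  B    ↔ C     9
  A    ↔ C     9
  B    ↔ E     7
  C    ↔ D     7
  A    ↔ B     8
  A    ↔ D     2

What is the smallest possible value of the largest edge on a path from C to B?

7

A few of the C→B routes:
C -> D -> A -> B: max(7, 2, 8) = 8
C -> E -> D -> A -> B: max(7, 5, 2, 8) = 8
C -> E -> B: max(7, 7) = 7
C -> B: max(9) = 9
C -> D -> E -> B: max(7, 5, 7) = 7
The minimum achievable maximum is 7.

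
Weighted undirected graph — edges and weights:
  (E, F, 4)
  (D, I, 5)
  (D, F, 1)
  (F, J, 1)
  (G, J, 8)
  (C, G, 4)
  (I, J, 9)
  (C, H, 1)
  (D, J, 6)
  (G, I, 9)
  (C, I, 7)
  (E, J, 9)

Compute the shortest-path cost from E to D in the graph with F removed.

15

Comparing a few candidate routes:
E -> J -> I -> D: 9 + 9 + 5 = 23
E -> J -> D: 9 + 6 = 15
E -> J -> G -> I -> D: 9 + 8 + 9 + 5 = 31
Best route has total 15.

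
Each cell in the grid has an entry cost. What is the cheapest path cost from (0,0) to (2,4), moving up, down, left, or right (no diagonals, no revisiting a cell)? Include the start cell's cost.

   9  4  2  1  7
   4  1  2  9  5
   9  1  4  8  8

35

Take [0,0] -> [0,1] -> [1,1] -> [2,1] -> [2,2] -> [2,3] -> [2,4] for a total of 9 + 4 + 1 + 1 + 4 + 8 + 8 = 35.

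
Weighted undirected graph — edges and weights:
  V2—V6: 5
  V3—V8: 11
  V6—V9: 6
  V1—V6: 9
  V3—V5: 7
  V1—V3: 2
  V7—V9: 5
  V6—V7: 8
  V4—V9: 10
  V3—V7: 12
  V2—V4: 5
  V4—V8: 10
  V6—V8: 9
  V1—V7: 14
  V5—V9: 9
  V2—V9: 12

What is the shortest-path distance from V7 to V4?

15

Checking several routes:
V7 - V9 - V6 - V2 - V4: 5 + 6 + 5 + 5 = 21
V7 - V6 - V2 - V4: 8 + 5 + 5 = 18
V7 - V9 - V4: 5 + 10 = 15
Shortest: 15.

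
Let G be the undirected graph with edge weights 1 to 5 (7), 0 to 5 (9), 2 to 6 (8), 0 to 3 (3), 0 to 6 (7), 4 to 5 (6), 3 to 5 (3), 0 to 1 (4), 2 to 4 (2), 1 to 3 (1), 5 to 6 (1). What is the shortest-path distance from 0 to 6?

Some routes from 0 to 6:
0-1-3-5-6: 4 + 1 + 3 + 1 = 9
0-5-6: 9 + 1 = 10
0-3-5-6: 3 + 3 + 1 = 7
0-6: 7
Best route has total 7.

7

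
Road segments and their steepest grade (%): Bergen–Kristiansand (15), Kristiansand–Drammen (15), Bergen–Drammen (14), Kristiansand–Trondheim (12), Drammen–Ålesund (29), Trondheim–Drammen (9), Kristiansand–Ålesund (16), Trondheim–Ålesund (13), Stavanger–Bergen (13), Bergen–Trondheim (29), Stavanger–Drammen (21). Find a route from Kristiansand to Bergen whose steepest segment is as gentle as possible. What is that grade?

14

Some routes from Kristiansand to Bergen:
Kristiansand→Trondheim→Drammen→Bergen: max(12, 9, 14) = 14
Kristiansand→Ålesund→Trondheim→Drammen→Bergen: max(16, 13, 9, 14) = 16
Kristiansand→Bergen: max(15) = 15
Kristiansand→Drammen→Bergen: max(15, 14) = 15
The minimum achievable maximum is 14%.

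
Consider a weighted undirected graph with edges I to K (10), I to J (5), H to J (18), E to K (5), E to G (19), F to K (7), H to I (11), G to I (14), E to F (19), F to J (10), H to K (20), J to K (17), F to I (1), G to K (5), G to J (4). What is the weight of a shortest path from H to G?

Some routes from H to G:
H - I - J - G: 11 + 5 + 4 = 20
H - I - F - K - G: 11 + 1 + 7 + 5 = 24
H - J - G: 18 + 4 = 22
The minimum is 20.

20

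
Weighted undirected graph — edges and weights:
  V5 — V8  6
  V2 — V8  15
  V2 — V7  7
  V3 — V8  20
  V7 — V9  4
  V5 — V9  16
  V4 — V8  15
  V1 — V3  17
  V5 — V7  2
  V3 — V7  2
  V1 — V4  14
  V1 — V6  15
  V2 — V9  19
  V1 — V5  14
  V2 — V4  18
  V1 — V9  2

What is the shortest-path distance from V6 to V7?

21

A few of the V6→V7 routes:
V6 -> V1 -> V5 -> V7: 15 + 14 + 2 = 31
V6 -> V1 -> V9 -> V2 -> V7: 15 + 2 + 19 + 7 = 43
V6 -> V1 -> V9 -> V7: 15 + 2 + 4 = 21
V6 -> V1 -> V9 -> V5 -> V7: 15 + 2 + 16 + 2 = 35
V6 -> V1 -> V3 -> V7: 15 + 17 + 2 = 34
Shortest: 21.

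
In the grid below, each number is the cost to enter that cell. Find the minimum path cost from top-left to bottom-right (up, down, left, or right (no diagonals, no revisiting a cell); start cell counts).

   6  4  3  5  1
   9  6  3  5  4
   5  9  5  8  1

Best path: (0,0)→(0,1)→(0,2)→(0,3)→(0,4)→(1,4)→(2,4)
Cost: 6 + 4 + 3 + 5 + 1 + 4 + 1 = 24

24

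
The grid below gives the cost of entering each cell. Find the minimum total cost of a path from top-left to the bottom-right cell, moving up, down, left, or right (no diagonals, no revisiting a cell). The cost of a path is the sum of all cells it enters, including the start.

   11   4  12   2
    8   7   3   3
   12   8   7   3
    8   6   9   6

37

Path (0,0)→(0,1)→(1,1)→(1,2)→(1,3)→(2,3)→(3,3): 11 + 4 + 7 + 3 + 3 + 3 + 6 = 37.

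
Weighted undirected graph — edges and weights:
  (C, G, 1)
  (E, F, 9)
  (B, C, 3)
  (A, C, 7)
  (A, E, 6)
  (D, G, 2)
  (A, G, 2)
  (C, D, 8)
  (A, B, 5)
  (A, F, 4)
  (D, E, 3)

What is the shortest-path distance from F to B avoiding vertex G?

9

Comparing a few candidate routes:
F -> A -> E -> D -> C -> B: 4 + 6 + 3 + 8 + 3 = 24
F -> E -> A -> B: 9 + 6 + 5 = 20
F -> E -> A -> C -> B: 9 + 6 + 7 + 3 = 25
F -> A -> C -> B: 4 + 7 + 3 = 14
F -> E -> D -> C -> B: 9 + 3 + 8 + 3 = 23
F -> A -> B: 4 + 5 = 9
The minimum is 9.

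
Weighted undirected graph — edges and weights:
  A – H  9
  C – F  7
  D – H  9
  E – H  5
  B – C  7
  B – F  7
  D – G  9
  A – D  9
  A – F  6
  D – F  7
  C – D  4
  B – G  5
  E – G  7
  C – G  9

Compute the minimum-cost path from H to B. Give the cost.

A few of the H→B routes:
H - D - C - F - B: 9 + 4 + 7 + 7 = 27
H - A - F - B: 9 + 6 + 7 = 22
H - D - C - B: 9 + 4 + 7 = 20
H - D - G - B: 9 + 9 + 5 = 23
H - D - F - B: 9 + 7 + 7 = 23
H - E - G - B: 5 + 7 + 5 = 17
Shortest: 17.

17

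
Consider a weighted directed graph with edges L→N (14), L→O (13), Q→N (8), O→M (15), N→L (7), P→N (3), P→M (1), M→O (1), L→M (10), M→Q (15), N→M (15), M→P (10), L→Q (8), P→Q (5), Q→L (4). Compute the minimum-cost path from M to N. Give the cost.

13

Comparing a few candidate routes:
M -> Q -> N: 15 + 8 = 23
M -> P -> N: 10 + 3 = 13
M -> P -> Q -> N: 10 + 5 + 8 = 23
Best route has total 13.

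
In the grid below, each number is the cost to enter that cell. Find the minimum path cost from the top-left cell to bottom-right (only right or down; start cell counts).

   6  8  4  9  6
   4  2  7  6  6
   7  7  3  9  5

Path [0,0] → [1,0] → [1,1] → [1,2] → [1,3] → [1,4] → [2,4]: 6 + 4 + 2 + 7 + 6 + 6 + 5 = 36.
(Top row then right column would cost 44.)

36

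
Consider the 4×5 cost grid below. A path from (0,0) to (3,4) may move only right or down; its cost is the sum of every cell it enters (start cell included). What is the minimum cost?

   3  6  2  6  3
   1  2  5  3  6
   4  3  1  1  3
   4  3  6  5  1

One optimal route is r0c0 -> r1c0 -> r1c1 -> r2c1 -> r2c2 -> r2c3 -> r2c4 -> r3c4.
Its cost is 3 + 1 + 2 + 3 + 1 + 1 + 3 + 1 = 15.

15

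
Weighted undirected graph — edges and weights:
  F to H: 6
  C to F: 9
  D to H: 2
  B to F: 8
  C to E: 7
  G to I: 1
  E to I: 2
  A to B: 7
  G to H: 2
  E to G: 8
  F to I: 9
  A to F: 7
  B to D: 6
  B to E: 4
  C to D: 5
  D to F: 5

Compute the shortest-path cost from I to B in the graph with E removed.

Checking several routes:
I→F→B: 9 + 8 = 17
I→G→H→F→D→B: 1 + 2 + 6 + 5 + 6 = 20
I→G→H→D→F→B: 1 + 2 + 2 + 5 + 8 = 18
I→G→H→F→B: 1 + 2 + 6 + 8 = 17
I→F→D→B: 9 + 5 + 6 = 20
I→G→H→D→B: 1 + 2 + 2 + 6 = 11
The minimum is 11.

11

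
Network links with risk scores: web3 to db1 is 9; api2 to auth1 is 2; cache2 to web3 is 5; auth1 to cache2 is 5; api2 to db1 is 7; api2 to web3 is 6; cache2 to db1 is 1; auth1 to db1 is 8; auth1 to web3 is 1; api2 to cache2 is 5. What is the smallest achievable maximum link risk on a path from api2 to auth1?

Some routes from api2 to auth1:
api2 -> cache2 -> auth1: max(5, 5) = 5
api2 -> auth1: max(2) = 2
api2 -> cache2 -> web3 -> auth1: max(5, 5, 1) = 5
Smallest bottleneck: 2.

2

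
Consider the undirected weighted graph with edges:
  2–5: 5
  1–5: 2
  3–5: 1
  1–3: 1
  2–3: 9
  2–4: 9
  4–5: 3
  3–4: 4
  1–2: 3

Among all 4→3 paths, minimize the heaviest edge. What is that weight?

Checking several routes:
4 -> 3: max(4) = 4
4 -> 5 -> 3: max(3, 1) = 3
4 -> 5 -> 1 -> 3: max(3, 2, 1) = 3
The minimum achievable maximum is 3.

3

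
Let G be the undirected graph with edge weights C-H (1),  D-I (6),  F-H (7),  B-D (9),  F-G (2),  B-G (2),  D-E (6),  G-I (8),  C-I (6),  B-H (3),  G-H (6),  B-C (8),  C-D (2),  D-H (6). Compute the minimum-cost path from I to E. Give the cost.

Comparing a few candidate routes:
I-D-E: 6 + 6 = 12
I-C-H-D-E: 6 + 1 + 6 + 6 = 19
I-C-D-E: 6 + 2 + 6 = 14
I-G-H-C-D-E: 8 + 6 + 1 + 2 + 6 = 23
I-G-B-H-C-D-E: 8 + 2 + 3 + 1 + 2 + 6 = 22
Shortest: 12.

12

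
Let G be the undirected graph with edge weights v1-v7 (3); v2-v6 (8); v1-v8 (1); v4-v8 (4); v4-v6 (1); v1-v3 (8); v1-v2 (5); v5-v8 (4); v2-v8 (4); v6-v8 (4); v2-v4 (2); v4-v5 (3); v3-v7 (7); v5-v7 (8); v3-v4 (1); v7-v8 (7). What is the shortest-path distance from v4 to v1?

Checking several routes:
v4 - v6 - v8 - v1: 1 + 4 + 1 = 6
v4 - v5 - v8 - v1: 3 + 4 + 1 = 8
v4 - v2 - v8 - v1: 2 + 4 + 1 = 7
v4 - v2 - v1: 2 + 5 = 7
v4 - v8 - v1: 4 + 1 = 5
Best route has total 5.

5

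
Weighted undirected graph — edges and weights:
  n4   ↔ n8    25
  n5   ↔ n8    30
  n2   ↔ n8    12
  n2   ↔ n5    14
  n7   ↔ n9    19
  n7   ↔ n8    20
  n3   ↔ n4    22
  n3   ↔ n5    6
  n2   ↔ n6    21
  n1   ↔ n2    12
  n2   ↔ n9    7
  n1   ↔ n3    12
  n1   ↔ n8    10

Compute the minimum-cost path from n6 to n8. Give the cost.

33

Some routes from n6 to n8:
n6 -> n2 -> n1 -> n3 -> n5 -> n8: 21 + 12 + 12 + 6 + 30 = 81
n6 -> n2 -> n1 -> n8: 21 + 12 + 10 = 43
n6 -> n2 -> n8: 21 + 12 = 33
n6 -> n2 -> n5 -> n3 -> n1 -> n8: 21 + 14 + 6 + 12 + 10 = 63
n6 -> n2 -> n9 -> n7 -> n8: 21 + 7 + 19 + 20 = 67
n6 -> n2 -> n5 -> n8: 21 + 14 + 30 = 65
The minimum is 33.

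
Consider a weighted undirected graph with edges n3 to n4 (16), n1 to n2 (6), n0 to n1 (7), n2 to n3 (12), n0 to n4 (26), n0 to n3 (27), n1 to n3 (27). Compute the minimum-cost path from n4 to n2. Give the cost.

28

Checking several routes:
n4-n3-n1-n2: 16 + 27 + 6 = 49
n4-n3-n2: 16 + 12 = 28
n4-n0-n1-n2: 26 + 7 + 6 = 39
n4-n0-n1-n3-n2: 26 + 7 + 27 + 12 = 72
n4-n3-n0-n1-n2: 16 + 27 + 7 + 6 = 56
n4-n0-n3-n2: 26 + 27 + 12 = 65
The minimum is 28.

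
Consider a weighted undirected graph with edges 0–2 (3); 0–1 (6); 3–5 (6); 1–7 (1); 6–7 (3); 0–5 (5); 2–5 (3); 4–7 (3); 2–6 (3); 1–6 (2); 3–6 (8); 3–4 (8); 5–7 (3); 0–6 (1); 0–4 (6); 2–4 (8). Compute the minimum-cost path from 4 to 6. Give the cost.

6

Some routes from 4 to 6:
4 → 0 → 6: 6 + 1 = 7
4 → 7 → 1 → 6: 3 + 1 + 2 = 6
4 → 7 → 1 → 0 → 6: 3 + 1 + 6 + 1 = 11
4 → 7 → 6: 3 + 3 = 6
Shortest: 6.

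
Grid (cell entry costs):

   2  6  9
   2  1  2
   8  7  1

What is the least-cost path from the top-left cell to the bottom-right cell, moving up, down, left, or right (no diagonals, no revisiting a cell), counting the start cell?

One optimal route is (0,0) → (1,0) → (1,1) → (1,2) → (2,2).
Its cost is 2 + 2 + 1 + 2 + 1 = 8.

8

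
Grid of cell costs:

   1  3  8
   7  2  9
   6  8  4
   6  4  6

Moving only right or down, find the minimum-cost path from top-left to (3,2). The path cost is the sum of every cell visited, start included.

Cheapest: [0,0]→[0,1]→[1,1]→[2,1]→[2,2]→[3,2]
  1 + 3 + 2 + 8 + 4 + 6 = 24
(Top row then right column would cost 31.)

24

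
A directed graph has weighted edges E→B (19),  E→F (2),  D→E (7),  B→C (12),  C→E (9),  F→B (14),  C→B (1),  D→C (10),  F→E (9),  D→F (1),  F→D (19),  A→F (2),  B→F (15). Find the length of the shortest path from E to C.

28

Candidate routes:
E-B-C: 19 + 12 = 31
E-F-D-C: 2 + 19 + 10 = 31
E-B-F-D-C: 19 + 15 + 19 + 10 = 63
E-F-B-C: 2 + 14 + 12 = 28
The minimum is 28.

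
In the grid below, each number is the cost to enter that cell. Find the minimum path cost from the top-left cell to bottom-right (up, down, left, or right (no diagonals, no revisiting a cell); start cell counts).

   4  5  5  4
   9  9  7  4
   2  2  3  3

Take (0,0)→(1,0)→(2,0)→(2,1)→(2,2)→(2,3) for a total of 4 + 9 + 2 + 2 + 3 + 3 = 23.

23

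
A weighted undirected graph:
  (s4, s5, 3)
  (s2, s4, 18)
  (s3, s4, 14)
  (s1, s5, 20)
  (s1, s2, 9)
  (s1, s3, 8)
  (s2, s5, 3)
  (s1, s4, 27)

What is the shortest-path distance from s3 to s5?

A few of the s3→s5 routes:
s3 -> s4 -> s2 -> s5: 14 + 18 + 3 = 35
s3 -> s1 -> s2 -> s5: 8 + 9 + 3 = 20
s3 -> s1 -> s2 -> s4 -> s5: 8 + 9 + 18 + 3 = 38
s3 -> s1 -> s5: 8 + 20 = 28
s3 -> s4 -> s5: 14 + 3 = 17
Best route has total 17.

17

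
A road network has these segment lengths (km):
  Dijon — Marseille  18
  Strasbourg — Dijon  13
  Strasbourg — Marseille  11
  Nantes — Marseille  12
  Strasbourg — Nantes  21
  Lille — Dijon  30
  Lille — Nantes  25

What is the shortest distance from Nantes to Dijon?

30

Some routes from Nantes to Dijon:
Nantes-Marseille-Dijon: 12 + 18 = 30
Nantes-Strasbourg-Dijon: 21 + 13 = 34
Nantes-Marseille-Strasbourg-Dijon: 12 + 11 + 13 = 36
The minimum is 30 km.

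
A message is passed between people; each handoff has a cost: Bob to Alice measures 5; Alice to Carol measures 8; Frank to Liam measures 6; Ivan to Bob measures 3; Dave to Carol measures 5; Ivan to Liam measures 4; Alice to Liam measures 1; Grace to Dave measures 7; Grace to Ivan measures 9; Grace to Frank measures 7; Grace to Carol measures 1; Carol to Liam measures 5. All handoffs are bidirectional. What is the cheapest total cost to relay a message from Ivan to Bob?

A few of the Ivan→Bob routes:
Ivan -> Liam -> Alice -> Bob: 4 + 1 + 5 = 10
Ivan -> Bob: 3
Ivan -> Grace -> Carol -> Liam -> Alice -> Bob: 9 + 1 + 5 + 1 + 5 = 21
Best route has total 3.

3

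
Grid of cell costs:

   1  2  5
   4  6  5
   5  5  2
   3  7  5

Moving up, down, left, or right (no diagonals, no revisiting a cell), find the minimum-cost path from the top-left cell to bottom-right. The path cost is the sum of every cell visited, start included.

Take (0,0) → (0,1) → (0,2) → (1,2) → (2,2) → (3,2) for a total of 1 + 2 + 5 + 5 + 2 + 5 = 20.

20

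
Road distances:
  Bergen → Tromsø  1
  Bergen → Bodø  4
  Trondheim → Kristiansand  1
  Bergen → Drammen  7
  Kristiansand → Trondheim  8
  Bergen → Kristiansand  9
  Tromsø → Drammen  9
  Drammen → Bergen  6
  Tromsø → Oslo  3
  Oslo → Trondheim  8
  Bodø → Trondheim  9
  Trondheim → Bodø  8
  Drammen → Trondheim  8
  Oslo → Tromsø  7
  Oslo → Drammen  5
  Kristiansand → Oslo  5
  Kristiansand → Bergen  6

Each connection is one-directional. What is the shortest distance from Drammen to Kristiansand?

9

Some routes from Drammen to Kristiansand:
Drammen-Trondheim-Kristiansand: 8 + 1 = 9
Drammen-Bergen-Tromsø-Oslo-Trondheim-Kristiansand: 6 + 1 + 3 + 8 + 1 = 19
Drammen-Bergen-Kristiansand: 6 + 9 = 15
The minimum is 9.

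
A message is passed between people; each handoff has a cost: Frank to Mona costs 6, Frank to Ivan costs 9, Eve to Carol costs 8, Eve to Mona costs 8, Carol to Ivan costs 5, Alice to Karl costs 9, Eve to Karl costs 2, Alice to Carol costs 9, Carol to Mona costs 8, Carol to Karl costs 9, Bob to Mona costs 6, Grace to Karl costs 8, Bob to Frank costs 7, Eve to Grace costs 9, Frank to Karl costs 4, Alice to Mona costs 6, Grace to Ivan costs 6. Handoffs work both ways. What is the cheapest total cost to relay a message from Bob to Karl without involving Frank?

16

Some routes from Bob to Karl avoiding Frank:
Bob-Mona-Carol-Karl: 6 + 8 + 9 = 23
Bob-Mona-Alice-Carol-Eve-Karl: 6 + 6 + 9 + 8 + 2 = 31
Bob-Mona-Carol-Eve-Karl: 6 + 8 + 8 + 2 = 24
Bob-Mona-Eve-Karl: 6 + 8 + 2 = 16
Bob-Mona-Alice-Carol-Karl: 6 + 6 + 9 + 9 = 30
Bob-Mona-Alice-Karl: 6 + 6 + 9 = 21
Best route has total 16.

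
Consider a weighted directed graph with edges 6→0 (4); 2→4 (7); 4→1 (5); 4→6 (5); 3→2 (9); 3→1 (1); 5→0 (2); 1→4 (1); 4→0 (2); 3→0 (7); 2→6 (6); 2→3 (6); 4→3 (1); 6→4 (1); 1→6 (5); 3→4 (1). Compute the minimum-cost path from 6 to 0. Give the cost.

3

Paths from 6 to 0:
6 -> 4 -> 0: 1 + 2 = 3
6 -> 0: 4
6 -> 4 -> 3 -> 0: 1 + 1 + 7 = 9
The minimum is 3.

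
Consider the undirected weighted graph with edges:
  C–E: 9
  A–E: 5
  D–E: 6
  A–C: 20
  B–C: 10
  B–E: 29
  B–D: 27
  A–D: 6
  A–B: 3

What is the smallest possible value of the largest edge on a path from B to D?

Some routes from B to D:
B→A→E→D: max(3, 5, 6) = 6
B→C→E→A→D: max(10, 9, 5, 6) = 10
B→A→D: max(3, 6) = 6
B→C→E→D: max(10, 9, 6) = 10
Smallest bottleneck: 6.

6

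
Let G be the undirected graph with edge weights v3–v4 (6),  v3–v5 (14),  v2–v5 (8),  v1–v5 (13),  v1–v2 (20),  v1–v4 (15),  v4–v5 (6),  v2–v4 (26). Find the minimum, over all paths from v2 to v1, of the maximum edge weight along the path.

Some routes from v2 to v1:
v2 - v4 - v3 - v5 - v1: max(26, 6, 14, 13) = 26
v2 - v5 - v4 - v1: max(8, 6, 15) = 15
v2 - v5 - v1: max(8, 13) = 13
v2 - v1: max(20) = 20
v2 - v5 - v3 - v4 - v1: max(8, 14, 6, 15) = 15
Best route has worst link 13.

13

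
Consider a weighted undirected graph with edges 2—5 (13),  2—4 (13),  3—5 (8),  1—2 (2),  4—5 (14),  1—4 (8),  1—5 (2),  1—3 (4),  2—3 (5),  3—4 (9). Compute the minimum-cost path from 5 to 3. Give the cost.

Checking several routes:
5-1-2-3: 2 + 2 + 5 = 9
5-2-3: 13 + 5 = 18
5-3: 8
5-1-3: 2 + 4 = 6
5-2-1-3: 13 + 2 + 4 = 19
5-1-4-3: 2 + 8 + 9 = 19
Best route has total 6.

6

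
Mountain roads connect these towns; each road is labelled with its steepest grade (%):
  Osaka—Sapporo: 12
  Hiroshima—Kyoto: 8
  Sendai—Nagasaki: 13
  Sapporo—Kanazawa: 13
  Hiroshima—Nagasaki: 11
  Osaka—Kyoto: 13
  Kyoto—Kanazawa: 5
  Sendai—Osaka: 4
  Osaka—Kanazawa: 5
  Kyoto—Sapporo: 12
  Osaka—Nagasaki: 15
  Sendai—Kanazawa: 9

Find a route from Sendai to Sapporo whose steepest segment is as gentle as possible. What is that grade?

12

Checking several routes:
Sendai → Osaka → Kanazawa → Kyoto → Sapporo: max(4, 5, 5, 12) = 12
Sendai → Kanazawa → Sapporo: max(9, 13) = 13
Sendai → Osaka → Sapporo: max(4, 12) = 12
Sendai → Kanazawa → Osaka → Sapporo: max(9, 5, 12) = 12
Sendai → Kanazawa → Kyoto → Sapporo: max(9, 5, 12) = 12
Sendai → Kanazawa → Kyoto → Osaka → Sapporo: max(9, 5, 13, 12) = 13
Best route has worst link 12%.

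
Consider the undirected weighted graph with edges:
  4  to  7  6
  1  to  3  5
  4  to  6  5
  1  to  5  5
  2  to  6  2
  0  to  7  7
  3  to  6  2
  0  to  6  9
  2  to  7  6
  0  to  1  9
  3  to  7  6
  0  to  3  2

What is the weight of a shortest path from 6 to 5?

Comparing a few candidate routes:
6→3→1→5: 2 + 5 + 5 = 12
6→0→3→1→5: 9 + 2 + 5 + 5 = 21
6→3→0→1→5: 2 + 2 + 9 + 5 = 18
6→0→1→5: 9 + 9 + 5 = 23
Shortest: 12.

12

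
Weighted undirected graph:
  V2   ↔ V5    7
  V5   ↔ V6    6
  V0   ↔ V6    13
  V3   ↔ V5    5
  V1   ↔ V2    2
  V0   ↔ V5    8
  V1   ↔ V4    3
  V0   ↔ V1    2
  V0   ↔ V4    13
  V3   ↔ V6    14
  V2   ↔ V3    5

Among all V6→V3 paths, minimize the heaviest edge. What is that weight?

Comparing a few candidate routes:
V6→V0→V4→V1→V2→V3: max(13, 13, 3, 2, 5) = 13
V6→V0→V4→V1→V2→V5→V3: max(13, 13, 3, 2, 7, 5) = 13
V6→V5→V3: max(6, 5) = 6
V6→V0→V1→V2→V3: max(13, 2, 2, 5) = 13
V6→V5→V0→V1→V2→V3: max(6, 8, 2, 2, 5) = 8
V6→V5→V2→V3: max(6, 7, 5) = 7
Best route has worst link 6.

6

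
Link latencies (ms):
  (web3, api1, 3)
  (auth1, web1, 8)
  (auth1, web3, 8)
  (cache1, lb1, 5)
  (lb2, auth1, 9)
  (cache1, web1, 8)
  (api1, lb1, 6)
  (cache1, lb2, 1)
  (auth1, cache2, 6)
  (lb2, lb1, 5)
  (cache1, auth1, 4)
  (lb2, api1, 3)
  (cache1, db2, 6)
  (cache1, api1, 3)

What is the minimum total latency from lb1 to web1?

Checking several routes:
lb1→lb2→cache1→web1: 5 + 1 + 8 = 14
lb1→api1→cache1→web1: 6 + 3 + 8 = 17
lb1→cache1→web1: 5 + 8 = 13
The minimum is 13 ms.

13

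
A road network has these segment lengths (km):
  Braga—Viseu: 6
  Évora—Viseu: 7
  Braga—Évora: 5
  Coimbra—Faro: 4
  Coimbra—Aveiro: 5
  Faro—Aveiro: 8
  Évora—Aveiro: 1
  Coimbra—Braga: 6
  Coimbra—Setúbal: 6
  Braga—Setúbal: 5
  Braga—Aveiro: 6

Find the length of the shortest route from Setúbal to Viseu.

Some routes from Setúbal to Viseu:
Setúbal → Braga → Évora → Viseu: 5 + 5 + 7 = 17
Setúbal → Coimbra → Braga → Viseu: 6 + 6 + 6 = 18
Setúbal → Braga → Viseu: 5 + 6 = 11
Best route has total 11 km.

11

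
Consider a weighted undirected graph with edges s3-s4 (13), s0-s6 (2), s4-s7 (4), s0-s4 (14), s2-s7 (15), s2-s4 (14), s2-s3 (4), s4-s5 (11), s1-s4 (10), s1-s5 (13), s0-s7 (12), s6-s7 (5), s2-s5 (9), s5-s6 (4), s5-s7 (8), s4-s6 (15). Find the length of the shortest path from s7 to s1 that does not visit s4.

21

Routes from s7 to s1 avoiding s4:
s7-s6-s5-s1: 5 + 4 + 13 = 22
s7-s0-s6-s5-s1: 12 + 2 + 4 + 13 = 31
s7-s5-s1: 8 + 13 = 21
s7-s2-s5-s1: 15 + 9 + 13 = 37
The minimum is 21.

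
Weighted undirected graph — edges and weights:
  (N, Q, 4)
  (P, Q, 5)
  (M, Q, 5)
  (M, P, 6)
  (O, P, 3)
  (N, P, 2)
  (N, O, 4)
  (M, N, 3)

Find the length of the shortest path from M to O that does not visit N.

Paths from M to O avoiding N:
M → P → O: 6 + 3 = 9
M → Q → P → O: 5 + 5 + 3 = 13
Shortest: 9.

9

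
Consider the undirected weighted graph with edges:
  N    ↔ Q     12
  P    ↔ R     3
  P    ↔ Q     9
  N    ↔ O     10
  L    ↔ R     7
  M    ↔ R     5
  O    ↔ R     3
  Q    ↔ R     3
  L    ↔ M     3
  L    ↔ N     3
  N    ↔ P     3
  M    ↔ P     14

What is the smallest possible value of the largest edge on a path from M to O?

3

Comparing a few candidate routes:
M -> L -> N -> P -> Q -> R -> O: max(3, 3, 3, 9, 3, 3) = 9
M -> L -> N -> P -> R -> O: max(3, 3, 3, 3, 3) = 3
M -> R -> L -> N -> O: max(5, 7, 3, 10) = 10
M -> R -> O: max(5, 3) = 5
M -> L -> R -> O: max(3, 7, 3) = 7
Smallest bottleneck: 3.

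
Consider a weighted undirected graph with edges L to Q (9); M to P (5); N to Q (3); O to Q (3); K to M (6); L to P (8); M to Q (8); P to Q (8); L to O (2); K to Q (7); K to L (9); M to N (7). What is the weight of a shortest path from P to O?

A few of the P→O routes:
P → L → O: 8 + 2 = 10
P → Q → L → O: 8 + 9 + 2 = 19
P → M → N → Q → O: 5 + 7 + 3 + 3 = 18
P → Q → O: 8 + 3 = 11
P → M → Q → O: 5 + 8 + 3 = 16
The minimum is 10.

10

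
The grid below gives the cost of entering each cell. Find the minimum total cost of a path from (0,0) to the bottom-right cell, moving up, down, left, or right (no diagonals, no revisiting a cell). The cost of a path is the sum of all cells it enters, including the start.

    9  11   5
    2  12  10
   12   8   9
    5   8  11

One optimal route is (0,0) → (1,0) → (2,0) → (3,0) → (3,1) → (3,2).
Its cost is 9 + 2 + 12 + 5 + 8 + 11 = 47.

47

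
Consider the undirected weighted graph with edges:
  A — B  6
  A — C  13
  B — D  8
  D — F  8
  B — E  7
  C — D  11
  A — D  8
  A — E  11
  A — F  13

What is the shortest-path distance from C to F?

19

Checking several routes:
C → A → D → F: 13 + 8 + 8 = 29
C → A → F: 13 + 13 = 26
C → D → A → F: 11 + 8 + 13 = 32
C → D → F: 11 + 8 = 19
The minimum is 19.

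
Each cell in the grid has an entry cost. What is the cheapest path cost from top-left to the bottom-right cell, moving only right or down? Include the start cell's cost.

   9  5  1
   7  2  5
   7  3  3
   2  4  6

Take r0c0→r0c1→r1c1→r2c1→r2c2→r3c2 for a total of 9 + 5 + 2 + 3 + 3 + 6 = 28.

28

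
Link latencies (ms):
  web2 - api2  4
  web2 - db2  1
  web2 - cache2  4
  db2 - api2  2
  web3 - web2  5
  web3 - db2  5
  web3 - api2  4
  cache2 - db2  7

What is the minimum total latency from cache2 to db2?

Comparing a few candidate routes:
cache2 -> web2 -> api2 -> db2: 4 + 4 + 2 = 10
cache2 -> web2 -> db2: 4 + 1 = 5
cache2 -> db2: 7
cache2 -> web2 -> web3 -> api2 -> db2: 4 + 5 + 4 + 2 = 15
cache2 -> web2 -> web3 -> db2: 4 + 5 + 5 = 14
The minimum is 5 ms.

5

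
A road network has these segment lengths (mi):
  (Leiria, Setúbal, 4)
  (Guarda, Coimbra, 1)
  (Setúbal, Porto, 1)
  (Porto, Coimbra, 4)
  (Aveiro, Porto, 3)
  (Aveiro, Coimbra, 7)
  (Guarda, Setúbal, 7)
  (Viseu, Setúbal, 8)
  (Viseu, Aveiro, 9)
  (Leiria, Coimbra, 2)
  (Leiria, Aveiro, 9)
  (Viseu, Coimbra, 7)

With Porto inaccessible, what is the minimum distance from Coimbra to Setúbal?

6

Comparing a few candidate routes:
Coimbra - Leiria - Setúbal: 2 + 4 = 6
Coimbra - Viseu - Setúbal: 7 + 8 = 15
Coimbra - Guarda - Setúbal: 1 + 7 = 8
Best route has total 6 mi.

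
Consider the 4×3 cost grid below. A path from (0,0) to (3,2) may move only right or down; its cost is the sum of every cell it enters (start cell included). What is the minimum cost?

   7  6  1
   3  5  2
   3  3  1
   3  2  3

Take [0,0]→[0,1]→[0,2]→[1,2]→[2,2]→[3,2] for a total of 7 + 6 + 1 + 2 + 1 + 3 = 20.

20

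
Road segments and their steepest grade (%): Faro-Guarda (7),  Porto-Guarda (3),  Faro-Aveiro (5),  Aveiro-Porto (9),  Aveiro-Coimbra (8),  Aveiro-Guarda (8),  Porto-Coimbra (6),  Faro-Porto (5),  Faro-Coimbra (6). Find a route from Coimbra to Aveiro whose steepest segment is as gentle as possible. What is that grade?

Some routes from Coimbra to Aveiro:
Coimbra-Aveiro: max(8) = 8
Coimbra-Faro-Porto-Guarda-Aveiro: max(6, 5, 3, 8) = 8
Coimbra-Porto-Guarda-Faro-Aveiro: max(6, 3, 7, 5) = 7
Coimbra-Faro-Aveiro: max(6, 5) = 6
Coimbra-Porto-Faro-Aveiro: max(6, 5, 5) = 6
The minimum achievable maximum is 6%.

6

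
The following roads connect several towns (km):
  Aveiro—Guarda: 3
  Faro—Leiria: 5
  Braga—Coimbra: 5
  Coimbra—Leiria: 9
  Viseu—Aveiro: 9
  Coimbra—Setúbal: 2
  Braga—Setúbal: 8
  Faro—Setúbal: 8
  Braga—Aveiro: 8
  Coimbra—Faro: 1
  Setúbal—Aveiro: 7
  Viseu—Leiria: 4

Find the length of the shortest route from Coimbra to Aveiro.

Comparing a few candidate routes:
Coimbra-Faro-Leiria-Viseu-Aveiro: 1 + 5 + 4 + 9 = 19
Coimbra-Setúbal-Braga-Aveiro: 2 + 8 + 8 = 18
Coimbra-Setúbal-Aveiro: 2 + 7 = 9
Coimbra-Faro-Setúbal-Aveiro: 1 + 8 + 7 = 16
Coimbra-Braga-Aveiro: 5 + 8 = 13
The minimum is 9 km.

9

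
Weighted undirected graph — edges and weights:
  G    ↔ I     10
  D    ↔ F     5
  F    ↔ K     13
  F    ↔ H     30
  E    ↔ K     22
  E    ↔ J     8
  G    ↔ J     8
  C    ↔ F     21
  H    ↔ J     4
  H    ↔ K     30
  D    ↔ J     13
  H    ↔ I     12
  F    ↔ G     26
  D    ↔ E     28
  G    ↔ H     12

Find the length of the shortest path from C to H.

43

Checking several routes:
C-F-G-H: 21 + 26 + 12 = 59
C-F-D-J-G-H: 21 + 5 + 13 + 8 + 12 = 59
C-F-H: 21 + 30 = 51
C-F-D-J-H: 21 + 5 + 13 + 4 = 43
C-F-G-J-H: 21 + 26 + 8 + 4 = 59
The minimum is 43.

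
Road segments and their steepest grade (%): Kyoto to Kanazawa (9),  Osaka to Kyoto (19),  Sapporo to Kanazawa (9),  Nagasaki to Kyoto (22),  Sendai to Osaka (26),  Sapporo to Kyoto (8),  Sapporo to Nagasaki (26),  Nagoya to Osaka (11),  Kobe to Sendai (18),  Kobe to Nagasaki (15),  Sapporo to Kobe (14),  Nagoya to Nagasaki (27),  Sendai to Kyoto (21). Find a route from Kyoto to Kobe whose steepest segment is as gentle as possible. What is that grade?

14

Comparing a few candidate routes:
Kyoto -> Kanazawa -> Sapporo -> Kobe: max(9, 9, 14) = 14
Kyoto -> Nagasaki -> Kobe: max(22, 15) = 22
Kyoto -> Sendai -> Kobe: max(21, 18) = 21
Kyoto -> Sapporo -> Nagasaki -> Kobe: max(8, 26, 15) = 26
Kyoto -> Sapporo -> Kobe: max(8, 14) = 14
The minimum achievable maximum is 14%.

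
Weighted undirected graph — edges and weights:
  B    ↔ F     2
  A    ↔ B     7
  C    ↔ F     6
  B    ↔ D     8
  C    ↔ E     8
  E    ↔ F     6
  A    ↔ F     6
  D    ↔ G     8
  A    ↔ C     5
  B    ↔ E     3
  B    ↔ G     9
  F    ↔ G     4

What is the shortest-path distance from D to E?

Checking several routes:
D→B→E: 8 + 3 = 11
D→B→F→E: 8 + 2 + 6 = 16
D→G→F→E: 8 + 4 + 6 = 18
D→G→F→B→E: 8 + 4 + 2 + 3 = 17
Best route has total 11.

11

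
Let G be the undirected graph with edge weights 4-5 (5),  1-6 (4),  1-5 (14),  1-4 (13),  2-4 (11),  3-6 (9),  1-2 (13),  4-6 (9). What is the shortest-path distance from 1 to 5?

14

Routes from 1 to 5:
1-5: 14
1-6-4-5: 4 + 9 + 5 = 18
1-4-5: 13 + 5 = 18
1-2-4-5: 13 + 11 + 5 = 29
The minimum is 14.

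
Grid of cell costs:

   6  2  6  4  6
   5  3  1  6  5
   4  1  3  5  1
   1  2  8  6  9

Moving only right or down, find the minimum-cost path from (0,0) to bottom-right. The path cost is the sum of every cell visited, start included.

Take [0,0]→[0,1]→[1,1]→[1,2]→[2,2]→[2,3]→[2,4]→[3,4] for a total of 6 + 2 + 3 + 1 + 3 + 5 + 1 + 9 = 30.
For comparison, the top-then-right route costs 39.

30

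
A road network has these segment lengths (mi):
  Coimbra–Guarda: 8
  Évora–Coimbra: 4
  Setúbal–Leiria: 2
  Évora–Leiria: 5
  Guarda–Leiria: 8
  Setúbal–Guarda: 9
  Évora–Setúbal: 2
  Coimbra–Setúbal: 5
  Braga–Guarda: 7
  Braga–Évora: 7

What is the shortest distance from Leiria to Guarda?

Comparing a few candidate routes:
Leiria-Évora-Setúbal-Guarda: 5 + 2 + 9 = 16
Leiria-Setúbal-Coimbra-Guarda: 2 + 5 + 8 = 15
Leiria-Setúbal-Guarda: 2 + 9 = 11
Leiria-Guarda: 8
Shortest: 8 mi.

8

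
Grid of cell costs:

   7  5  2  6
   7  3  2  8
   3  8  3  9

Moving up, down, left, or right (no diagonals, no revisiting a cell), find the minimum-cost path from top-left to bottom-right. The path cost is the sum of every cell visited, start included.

Take (0,0) -> (0,1) -> (0,2) -> (1,2) -> (2,2) -> (2,3) for a total of 7 + 5 + 2 + 2 + 3 + 9 = 28.

28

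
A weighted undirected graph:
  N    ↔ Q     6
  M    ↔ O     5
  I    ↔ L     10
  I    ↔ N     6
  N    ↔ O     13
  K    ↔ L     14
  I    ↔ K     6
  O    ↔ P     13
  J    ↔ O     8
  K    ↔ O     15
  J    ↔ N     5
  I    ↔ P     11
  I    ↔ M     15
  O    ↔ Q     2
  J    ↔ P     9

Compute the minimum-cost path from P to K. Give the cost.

A few of the P→K routes:
P → J → N → I → K: 9 + 5 + 6 + 6 = 26
P → I → K: 11 + 6 = 17
P → O → K: 13 + 15 = 28
The minimum is 17.

17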